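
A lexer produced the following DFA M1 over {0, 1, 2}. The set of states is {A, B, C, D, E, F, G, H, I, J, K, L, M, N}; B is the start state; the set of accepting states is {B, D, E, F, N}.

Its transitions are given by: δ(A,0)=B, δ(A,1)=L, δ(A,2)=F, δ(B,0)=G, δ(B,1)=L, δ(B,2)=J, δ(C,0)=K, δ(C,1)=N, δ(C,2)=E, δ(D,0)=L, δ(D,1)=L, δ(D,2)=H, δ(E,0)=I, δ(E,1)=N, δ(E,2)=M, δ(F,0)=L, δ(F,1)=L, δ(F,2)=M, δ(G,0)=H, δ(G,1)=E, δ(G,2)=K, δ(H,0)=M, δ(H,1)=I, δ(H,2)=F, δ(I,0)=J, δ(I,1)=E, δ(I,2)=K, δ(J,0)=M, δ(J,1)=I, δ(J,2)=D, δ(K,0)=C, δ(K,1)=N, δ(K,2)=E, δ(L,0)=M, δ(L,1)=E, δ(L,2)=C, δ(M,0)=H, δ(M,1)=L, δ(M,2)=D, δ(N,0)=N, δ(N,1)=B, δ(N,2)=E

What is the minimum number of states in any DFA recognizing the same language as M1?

First remove the unreachable states {A}; 13 states remain.
Start with accepting vs non-accepting: {B,D,E,F,N} | {C,G,H,I,J,K,L,M}.
Split {B,D,E,F,N} by δ(·,0) → {B,D,E,F} and {N}.
On input 1, block {B,D,E,F} splits into {B,D,F} and {E}.
On input 1, block {C,G,H,I,J,K,L,M} splits into {G,I,L} and {H,J,M} and {C,K}.
Stable partition: {B,D,F} | {G,I,L} | {N} | {E} | {H,J,M} | {C,K} — 6 equivalence classes.

6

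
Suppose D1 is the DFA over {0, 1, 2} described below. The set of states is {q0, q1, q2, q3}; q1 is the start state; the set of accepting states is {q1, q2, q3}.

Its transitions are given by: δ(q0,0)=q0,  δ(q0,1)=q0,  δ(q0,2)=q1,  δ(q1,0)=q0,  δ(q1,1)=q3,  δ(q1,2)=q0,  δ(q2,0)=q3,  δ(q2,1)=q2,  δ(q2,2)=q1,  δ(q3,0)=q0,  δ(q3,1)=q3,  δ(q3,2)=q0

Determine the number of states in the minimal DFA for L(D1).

2

States {q2} cannot be reached from the start state, so discard them.
Initial partition by acceptance: {q1,q3} | {q0}.
No further refinement is possible. Final partition (2 blocks): {q1,q3} | {q0}.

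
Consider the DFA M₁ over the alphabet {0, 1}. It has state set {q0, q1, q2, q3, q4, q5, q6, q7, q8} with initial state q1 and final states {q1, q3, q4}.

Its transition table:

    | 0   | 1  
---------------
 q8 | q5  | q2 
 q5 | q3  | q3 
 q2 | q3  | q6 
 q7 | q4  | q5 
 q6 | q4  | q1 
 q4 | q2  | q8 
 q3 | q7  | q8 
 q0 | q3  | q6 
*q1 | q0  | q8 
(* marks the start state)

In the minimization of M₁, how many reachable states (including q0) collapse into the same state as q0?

Every state is reachable, so we keep all 9.
Start with accepting vs non-accepting: {q1,q3,q4} | {q0,q2,q5,q6,q7,q8}.
On input 0, block {q0,q2,q5,q6,q7,q8} splits into {q0,q2,q5,q6,q7} and {q8}.
Split {q0,q2,q5,q6,q7} by δ(·,1) → {q0,q2,q7} and {q5,q6}.
No further refinement is possible. Final partition (4 blocks): {q1,q3,q4} | {q0,q2,q7} | {q8} | {q5,q6}.
The equivalence class containing q0 is {q0,q2,q7}, of size 3.

3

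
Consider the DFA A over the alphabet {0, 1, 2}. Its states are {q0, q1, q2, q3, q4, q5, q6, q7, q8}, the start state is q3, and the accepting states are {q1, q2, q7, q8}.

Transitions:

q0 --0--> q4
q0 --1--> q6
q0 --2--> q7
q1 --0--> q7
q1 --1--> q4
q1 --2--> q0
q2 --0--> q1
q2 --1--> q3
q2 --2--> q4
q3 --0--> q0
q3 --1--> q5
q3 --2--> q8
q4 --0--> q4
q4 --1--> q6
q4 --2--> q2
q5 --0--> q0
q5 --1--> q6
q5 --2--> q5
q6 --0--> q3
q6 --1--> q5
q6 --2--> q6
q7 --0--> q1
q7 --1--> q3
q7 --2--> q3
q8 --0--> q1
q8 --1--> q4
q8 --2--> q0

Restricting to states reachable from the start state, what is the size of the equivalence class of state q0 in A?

3

Every state is reachable, so we keep all 9.
Start with accepting vs non-accepting: {q1,q2,q7,q8} | {q0,q3,q4,q5,q6}.
Refine {q0,q3,q4,q5,q6} on symbol 2: members go to different blocks, giving {q0,q3,q4} and {q5,q6}.
The partition is now stable with 3 blocks: {q1,q2,q7,q8} | {q0,q3,q4} | {q5,q6}.
The equivalence class containing q0 is {q0,q3,q4}, of size 3.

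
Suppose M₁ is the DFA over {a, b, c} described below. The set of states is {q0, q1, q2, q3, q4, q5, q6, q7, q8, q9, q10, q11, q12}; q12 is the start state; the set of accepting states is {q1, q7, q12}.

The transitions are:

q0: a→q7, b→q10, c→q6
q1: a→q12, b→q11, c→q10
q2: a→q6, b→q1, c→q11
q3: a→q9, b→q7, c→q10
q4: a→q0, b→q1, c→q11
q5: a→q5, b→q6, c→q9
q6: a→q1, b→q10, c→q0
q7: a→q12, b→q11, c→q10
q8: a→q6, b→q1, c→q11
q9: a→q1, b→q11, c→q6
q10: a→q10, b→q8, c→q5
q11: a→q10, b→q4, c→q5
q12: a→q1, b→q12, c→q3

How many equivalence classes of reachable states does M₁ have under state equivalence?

6

First remove the unreachable states {q2}; 12 states remain.
Start with accepting vs non-accepting: {q1,q7,q12} | {q0,q3,q4,q5,q6,q8,q9,q10,q11}.
Split {q1,q7,q12} by δ(·,b) → {q1,q7} and {q12}.
Split {q0,q3,q4,q5,q6,q8,q9,q10,q11} by δ(·,a) → {q3,q4,q5,q8,q10,q11} and {q0,q6,q9}.
Split {q3,q4,q5,q8,q10,q11} by δ(·,a) → {q3,q4,q8} and {q5,q10,q11}.
On input b, block {q5,q10,q11} splits into {q10,q11} and {q5}.
The partition is now stable with 6 blocks: {q1,q7} | {q3,q4,q8} | {q12} | {q0,q6,q9} | {q10,q11} | {q5}.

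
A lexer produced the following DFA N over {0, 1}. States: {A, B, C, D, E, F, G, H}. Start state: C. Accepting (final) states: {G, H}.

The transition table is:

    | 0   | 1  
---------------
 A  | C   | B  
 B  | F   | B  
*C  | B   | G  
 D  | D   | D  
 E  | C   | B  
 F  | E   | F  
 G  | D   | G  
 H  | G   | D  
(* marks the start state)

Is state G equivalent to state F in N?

No

Reachable states from the start: {B,C,D,E,F,G}. Unreachable: {A,H} — drop them.
Initial partition by acceptance: {G} | {B,C,D,E,F}.
Split {B,C,D,E,F} by δ(·,1) → {B,D,E,F} and {C}.
Split {B,D,E,F} by δ(·,0) → {B,D,F} and {E}.
Split {B,D,F} by δ(·,0) → {B,D} and {F}.
Split {B,D} by δ(·,0) → {B} and {D}.
Stable partition: {G} | {B} | {C} | {E} | {F} | {D} — 6 equivalence classes.
G and F end up in different blocks, so they are distinguishable. For instance, the string 'ε' is accepted from only G.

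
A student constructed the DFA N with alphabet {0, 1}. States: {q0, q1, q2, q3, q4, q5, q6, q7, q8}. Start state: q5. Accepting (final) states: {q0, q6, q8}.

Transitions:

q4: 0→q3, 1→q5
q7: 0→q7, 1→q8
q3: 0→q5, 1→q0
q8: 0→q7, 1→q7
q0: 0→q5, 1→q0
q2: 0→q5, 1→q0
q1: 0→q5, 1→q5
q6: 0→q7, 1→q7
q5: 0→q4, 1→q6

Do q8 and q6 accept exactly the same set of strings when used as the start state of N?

States {q1,q2} cannot be reached from the start state, so discard them.
P0 = {q0,q6,q8} | {q3,q4,q5,q7}.
Split {q0,q6,q8} by δ(·,1) → {q6,q8} and {q0}.
Refine {q3,q4,q5,q7} on symbol 1: members go to different blocks, giving {q5,q7} and {q3} and {q4}.
Refine {q5,q7} on symbol 0: members go to different blocks, giving {q5} and {q7}.
The partition is now stable with 6 blocks: {q6,q8} | {q5} | {q0} | {q3} | {q4} | {q7}.
q8 and q6 lie in the same block of the stable partition, so they are equivalent — no string distinguishes them.

Yes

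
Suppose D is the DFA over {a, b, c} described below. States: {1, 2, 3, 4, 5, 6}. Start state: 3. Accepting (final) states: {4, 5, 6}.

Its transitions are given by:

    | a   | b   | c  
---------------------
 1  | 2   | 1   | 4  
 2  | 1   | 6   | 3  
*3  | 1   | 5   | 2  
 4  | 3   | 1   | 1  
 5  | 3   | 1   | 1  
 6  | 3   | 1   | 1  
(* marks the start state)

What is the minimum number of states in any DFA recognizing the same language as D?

P0 = {4,5,6} | {1,2,3}.
On input b, block {1,2,3} splits into {2,3} and {1}.
The partition is now stable with 3 blocks: {4,5,6} | {2,3} | {1}.

3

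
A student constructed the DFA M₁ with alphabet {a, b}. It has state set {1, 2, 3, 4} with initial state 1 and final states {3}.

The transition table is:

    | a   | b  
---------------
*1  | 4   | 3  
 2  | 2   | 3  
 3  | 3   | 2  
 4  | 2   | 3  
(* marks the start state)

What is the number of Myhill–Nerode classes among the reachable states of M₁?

Start with accepting vs non-accepting: {3} | {1,2,4}.
No further refinement is possible. Final partition (2 blocks): {3} | {1,2,4}.

2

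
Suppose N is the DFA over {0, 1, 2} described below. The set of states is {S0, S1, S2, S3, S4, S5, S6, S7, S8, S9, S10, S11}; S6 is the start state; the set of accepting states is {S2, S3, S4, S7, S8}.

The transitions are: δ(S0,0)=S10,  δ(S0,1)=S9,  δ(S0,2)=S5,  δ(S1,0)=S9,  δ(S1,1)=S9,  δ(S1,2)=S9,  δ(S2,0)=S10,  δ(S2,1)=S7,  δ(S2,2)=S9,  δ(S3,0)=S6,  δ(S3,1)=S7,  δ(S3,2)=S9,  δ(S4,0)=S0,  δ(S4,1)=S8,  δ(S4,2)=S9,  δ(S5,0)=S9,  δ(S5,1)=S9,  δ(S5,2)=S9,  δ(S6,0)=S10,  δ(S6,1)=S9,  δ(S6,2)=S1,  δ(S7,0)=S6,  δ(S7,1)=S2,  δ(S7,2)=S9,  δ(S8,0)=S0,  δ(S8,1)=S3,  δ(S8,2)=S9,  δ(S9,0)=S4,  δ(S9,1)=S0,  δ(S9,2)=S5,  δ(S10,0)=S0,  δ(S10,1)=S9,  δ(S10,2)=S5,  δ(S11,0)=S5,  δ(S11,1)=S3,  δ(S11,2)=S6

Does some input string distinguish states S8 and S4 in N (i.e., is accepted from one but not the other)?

No

Reachable states from the start: {S0,S1,S2,S3,S4,S5,S6,S7,S8,S9,S10}. Unreachable: {S11} — drop them.
P0 = {S2,S3,S4,S7,S8} | {S0,S1,S5,S6,S9,S10}.
Split {S0,S1,S5,S6,S9,S10} by δ(·,0) → {S0,S1,S5,S6,S10} and {S9}.
On input 0, block {S0,S1,S5,S6,S10} splits into {S0,S6,S10} and {S1,S5}.
Stable partition: {S2,S3,S4,S7,S8} | {S0,S6,S10} | {S9} | {S1,S5} — 4 equivalence classes.
S8 and S4 lie in the same block of the stable partition, so they are equivalent — no string distinguishes them.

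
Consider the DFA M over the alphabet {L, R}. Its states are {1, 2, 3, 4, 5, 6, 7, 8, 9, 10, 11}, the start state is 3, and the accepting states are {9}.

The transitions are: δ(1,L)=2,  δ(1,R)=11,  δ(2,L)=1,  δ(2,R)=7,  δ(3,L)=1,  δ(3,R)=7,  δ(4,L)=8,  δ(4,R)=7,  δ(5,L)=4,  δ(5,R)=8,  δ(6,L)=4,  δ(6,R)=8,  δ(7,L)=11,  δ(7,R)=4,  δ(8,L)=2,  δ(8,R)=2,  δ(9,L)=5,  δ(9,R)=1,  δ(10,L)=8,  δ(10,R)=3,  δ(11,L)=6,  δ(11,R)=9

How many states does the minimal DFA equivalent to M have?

8

First remove the unreachable states {10}; 10 states remain.
Start with accepting vs non-accepting: {9} | {1,2,3,4,5,6,7,8,11}.
Refine {1,2,3,4,5,6,7,8,11} on symbol R: members go to different blocks, giving {1,2,3,4,5,6,7,8} and {11}.
On input L, block {1,2,3,4,5,6,7,8} splits into {1,2,3,4,5,6,8} and {7}.
On input R, block {1,2,3,4,5,6,8} splits into {2,3,4} and {5,6,8} and {1}.
Split {2,3,4} by δ(·,L) → {2,3} and {4}.
On input L, block {5,6,8} splits into {5,6} and {8}.
No further refinement is possible. Final partition (8 blocks): {9} | {2,3} | {11} | {7} | {5,6} | {1} | {4} | {8}.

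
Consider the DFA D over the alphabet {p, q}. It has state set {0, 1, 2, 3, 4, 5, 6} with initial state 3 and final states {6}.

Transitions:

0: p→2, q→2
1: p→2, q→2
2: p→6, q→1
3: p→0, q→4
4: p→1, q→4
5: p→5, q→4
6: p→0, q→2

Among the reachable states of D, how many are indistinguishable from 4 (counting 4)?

2

First remove the unreachable states {5}; 6 states remain.
Initial partition by acceptance: {6} | {0,1,2,3,4}.
On input p, block {0,1,2,3,4} splits into {0,1,3,4} and {2}.
Refine {0,1,3,4} on symbol p: members go to different blocks, giving {0,1} and {3,4}.
Stable partition: {6} | {0,1} | {2} | {3,4} — 4 equivalence classes.
State 4 belongs to the block {3,4}, which has 2 states.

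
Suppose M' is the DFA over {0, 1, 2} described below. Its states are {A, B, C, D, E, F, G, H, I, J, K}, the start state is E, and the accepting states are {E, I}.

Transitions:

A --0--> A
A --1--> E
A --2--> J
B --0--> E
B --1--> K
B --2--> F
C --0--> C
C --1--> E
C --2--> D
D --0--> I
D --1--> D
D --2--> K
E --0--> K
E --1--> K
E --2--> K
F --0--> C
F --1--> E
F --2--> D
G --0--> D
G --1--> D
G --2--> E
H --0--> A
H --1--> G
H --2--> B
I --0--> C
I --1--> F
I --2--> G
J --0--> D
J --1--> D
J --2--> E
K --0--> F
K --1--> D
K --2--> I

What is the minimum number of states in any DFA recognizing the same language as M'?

6

Reachable states from the start: {C,D,E,F,G,I,K}. Unreachable: {A,B,H,J} — drop them.
Start with accepting vs non-accepting: {E,I} | {C,D,F,G,K}.
Refine {C,D,F,G,K} on symbol 0: members go to different blocks, giving {C,F,G,K} and {D}.
Split {C,F,G,K} by δ(·,0) → {C,F,K} and {G}.
Refine {E,I} on symbol 2: members go to different blocks, giving {E} and {I}.
Split {C,F,K} by δ(·,1) → {C,F} and {K}.
No further refinement is possible. Final partition (6 blocks): {E} | {C,F} | {D} | {G} | {I} | {K}.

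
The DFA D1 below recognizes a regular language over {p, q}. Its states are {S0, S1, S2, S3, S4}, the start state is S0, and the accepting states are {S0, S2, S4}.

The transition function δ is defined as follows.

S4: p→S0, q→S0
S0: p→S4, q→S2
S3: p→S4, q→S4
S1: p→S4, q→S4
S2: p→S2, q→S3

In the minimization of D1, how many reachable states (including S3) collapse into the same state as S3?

First remove the unreachable states {S1}; 4 states remain.
Initial partition by acceptance: {S0,S2,S4} | {S3}.
Refine {S0,S2,S4} on symbol q: members go to different blocks, giving {S0,S4} and {S2}.
On input q, block {S0,S4} splits into {S0} and {S4}.
The partition is now stable with 4 blocks: {S0} | {S3} | {S2} | {S4}.
The equivalence class containing S3 is {S3}, of size 1.

1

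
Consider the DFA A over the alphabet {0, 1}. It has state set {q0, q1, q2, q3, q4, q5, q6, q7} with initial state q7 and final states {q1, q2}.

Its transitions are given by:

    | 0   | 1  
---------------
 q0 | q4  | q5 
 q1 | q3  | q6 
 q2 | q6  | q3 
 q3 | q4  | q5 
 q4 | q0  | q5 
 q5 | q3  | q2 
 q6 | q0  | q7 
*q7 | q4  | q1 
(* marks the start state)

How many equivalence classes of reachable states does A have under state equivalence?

Every state is reachable, so we keep all 8.
P0 = {q1,q2} | {q0,q3,q4,q5,q6,q7}.
On input 1, block {q0,q3,q4,q5,q6,q7} splits into {q0,q3,q4,q6} and {q5,q7}.
The partition is now stable with 3 blocks: {q1,q2} | {q0,q3,q4,q6} | {q5,q7}.

3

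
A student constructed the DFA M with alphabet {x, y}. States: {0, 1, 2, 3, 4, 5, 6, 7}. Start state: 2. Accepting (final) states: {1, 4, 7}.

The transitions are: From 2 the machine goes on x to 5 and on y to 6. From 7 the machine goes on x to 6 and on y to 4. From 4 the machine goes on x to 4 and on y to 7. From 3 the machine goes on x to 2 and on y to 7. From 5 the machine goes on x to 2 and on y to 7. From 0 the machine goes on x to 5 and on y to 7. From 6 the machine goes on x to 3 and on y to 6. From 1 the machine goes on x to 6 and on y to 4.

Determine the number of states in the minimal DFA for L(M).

First remove the unreachable states {0,1}; 6 states remain.
P0 = {4,7} | {2,3,5,6}.
On input x, block {4,7} splits into {4} and {7}.
On input y, block {2,3,5,6} splits into {2,6} and {3,5}.
The partition is now stable with 4 blocks: {4} | {2,6} | {7} | {3,5}.

4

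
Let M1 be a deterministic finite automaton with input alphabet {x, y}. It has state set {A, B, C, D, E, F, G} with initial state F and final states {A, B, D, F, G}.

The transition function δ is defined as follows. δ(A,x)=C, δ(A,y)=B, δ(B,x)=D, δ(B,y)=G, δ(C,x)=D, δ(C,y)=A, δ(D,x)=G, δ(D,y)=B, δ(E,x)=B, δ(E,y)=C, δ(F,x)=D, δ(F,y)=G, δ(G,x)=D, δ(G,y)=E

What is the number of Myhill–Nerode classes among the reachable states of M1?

Every state is reachable, so we keep all 7.
P0 = {A,B,D,F,G} | {C,E}.
Refine {A,B,D,F,G} on symbol x: members go to different blocks, giving {B,D,F,G} and {A}.
Split {B,D,F,G} by δ(·,y) → {B,D,F} and {G}.
Split {B,D,F} by δ(·,x) → {B,F} and {D}.
Split {C,E} by δ(·,x) → {C} and {E}.
No further refinement is possible. Final partition (6 blocks): {B,F} | {C} | {A} | {G} | {D} | {E}.

6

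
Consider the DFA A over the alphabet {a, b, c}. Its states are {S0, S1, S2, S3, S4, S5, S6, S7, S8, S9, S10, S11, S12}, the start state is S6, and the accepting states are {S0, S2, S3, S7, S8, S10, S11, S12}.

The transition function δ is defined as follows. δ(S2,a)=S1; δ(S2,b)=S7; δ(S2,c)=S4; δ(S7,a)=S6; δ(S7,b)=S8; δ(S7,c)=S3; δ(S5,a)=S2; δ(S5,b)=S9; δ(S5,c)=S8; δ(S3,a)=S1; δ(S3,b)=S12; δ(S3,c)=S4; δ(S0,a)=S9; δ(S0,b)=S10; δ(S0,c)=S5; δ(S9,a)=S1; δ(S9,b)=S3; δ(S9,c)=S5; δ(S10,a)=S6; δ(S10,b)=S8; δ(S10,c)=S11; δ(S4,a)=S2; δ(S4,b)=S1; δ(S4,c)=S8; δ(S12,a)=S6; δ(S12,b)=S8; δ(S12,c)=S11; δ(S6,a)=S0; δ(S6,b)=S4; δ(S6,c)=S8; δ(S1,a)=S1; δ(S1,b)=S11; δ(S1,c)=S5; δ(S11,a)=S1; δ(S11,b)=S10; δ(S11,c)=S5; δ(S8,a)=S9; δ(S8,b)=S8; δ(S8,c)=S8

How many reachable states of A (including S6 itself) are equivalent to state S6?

Every state is reachable, so we keep all 13.
P0 = {S0,S2,S3,S7,S8,S10,S11,S12} | {S1,S4,S5,S6,S9}.
On input c, block {S0,S2,S3,S7,S8,S10,S11,S12} splits into {S0,S2,S3,S11} and {S7,S8,S10,S12}.
Split {S1,S4,S5,S6,S9} by δ(·,a) → {S4,S5,S6} and {S1,S9}.
On input b, block {S4,S5,S6} splits into {S4,S5} and {S6}.
Refine {S7,S8,S10,S12} on symbol a: members go to different blocks, giving {S7,S10,S12} and {S8}.
Stable partition: {S0,S2,S3,S11} | {S4,S5} | {S7,S10,S12} | {S1,S9} | {S6} | {S8} — 6 equivalence classes.
State S6 belongs to the block {S6}, which has 1 states.

1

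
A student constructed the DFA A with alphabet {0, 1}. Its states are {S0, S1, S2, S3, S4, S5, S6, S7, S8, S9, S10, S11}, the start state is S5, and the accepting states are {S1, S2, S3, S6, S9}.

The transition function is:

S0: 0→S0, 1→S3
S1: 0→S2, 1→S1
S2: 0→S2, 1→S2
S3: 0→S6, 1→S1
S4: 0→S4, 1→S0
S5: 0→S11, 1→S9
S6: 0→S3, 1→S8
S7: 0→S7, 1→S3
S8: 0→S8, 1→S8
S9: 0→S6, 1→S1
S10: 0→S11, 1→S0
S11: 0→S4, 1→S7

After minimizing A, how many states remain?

7

States {S10} cannot be reached from the start state, so discard them.
P0 = {S1,S2,S3,S6,S9} | {S0,S4,S5,S7,S8,S11}.
On input 1, block {S1,S2,S3,S6,S9} splits into {S1,S2,S3,S9} and {S6}.
Refine {S1,S2,S3,S9} on symbol 0: members go to different blocks, giving {S1,S2} and {S3,S9}.
Split {S0,S4,S5,S7,S8,S11} by δ(·,1) → {S0,S5,S7} and {S4,S8,S11}.
Refine {S0,S5,S7} on symbol 0: members go to different blocks, giving {S0,S7} and {S5}.
Refine {S4,S8,S11} on symbol 1: members go to different blocks, giving {S4,S11} and {S8}.
No further refinement is possible. Final partition (7 blocks): {S1,S2} | {S0,S7} | {S6} | {S3,S9} | {S4,S11} | {S5} | {S8}.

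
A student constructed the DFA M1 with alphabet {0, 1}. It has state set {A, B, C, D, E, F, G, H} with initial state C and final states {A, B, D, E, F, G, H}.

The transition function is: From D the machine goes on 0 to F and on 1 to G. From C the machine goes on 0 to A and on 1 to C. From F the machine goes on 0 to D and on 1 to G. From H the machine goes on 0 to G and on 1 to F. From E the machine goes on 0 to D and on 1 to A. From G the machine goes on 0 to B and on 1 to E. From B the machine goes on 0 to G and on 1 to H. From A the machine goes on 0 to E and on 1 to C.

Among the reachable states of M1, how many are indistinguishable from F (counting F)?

2

Every state is reachable, so we keep all 8.
P0 = {A,B,D,E,F,G,H} | {C}.
Split {A,B,D,E,F,G,H} by δ(·,1) → {B,D,E,F,G,H} and {A}.
Refine {B,D,E,F,G,H} on symbol 1: members go to different blocks, giving {B,D,F,G,H} and {E}.
On input 1, block {B,D,F,G,H} splits into {B,D,F,H} and {G}.
Split {B,D,F,H} by δ(·,0) → {B,H} and {D,F}.
Refine {B,H} on symbol 1: members go to different blocks, giving {B} and {H}.
Stable partition: {B} | {C} | {A} | {E} | {G} | {D,F} | {H} — 7 equivalence classes.
State F belongs to the block {D,F}, which has 2 states.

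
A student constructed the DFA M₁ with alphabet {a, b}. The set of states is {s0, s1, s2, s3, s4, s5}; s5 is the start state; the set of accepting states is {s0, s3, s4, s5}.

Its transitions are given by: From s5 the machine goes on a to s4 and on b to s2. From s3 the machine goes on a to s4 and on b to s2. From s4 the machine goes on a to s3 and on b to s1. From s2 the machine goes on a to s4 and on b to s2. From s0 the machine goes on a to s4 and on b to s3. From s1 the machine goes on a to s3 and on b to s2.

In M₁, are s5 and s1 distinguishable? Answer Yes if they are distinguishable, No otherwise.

Yes

States {s0} cannot be reached from the start state, so discard them.
Start with accepting vs non-accepting: {s3,s4,s5} | {s1,s2}.
No further refinement is possible. Final partition (2 blocks): {s3,s4,s5} | {s1,s2}.
s5 and s1 end up in different blocks, so they are distinguishable. For instance, the string 'ε' is accepted from only s5.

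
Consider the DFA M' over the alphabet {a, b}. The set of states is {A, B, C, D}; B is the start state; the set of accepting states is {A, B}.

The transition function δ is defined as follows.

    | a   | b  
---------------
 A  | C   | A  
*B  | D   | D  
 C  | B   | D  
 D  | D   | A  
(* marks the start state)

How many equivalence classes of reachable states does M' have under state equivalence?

Every state is reachable, so we keep all 4.
Start with accepting vs non-accepting: {A,B} | {C,D}.
Split {A,B} by δ(·,b) → {A} and {B}.
Split {C,D} by δ(·,a) → {C} and {D}.
No further refinement is possible. Final partition (4 blocks): {A} | {C} | {B} | {D}.

4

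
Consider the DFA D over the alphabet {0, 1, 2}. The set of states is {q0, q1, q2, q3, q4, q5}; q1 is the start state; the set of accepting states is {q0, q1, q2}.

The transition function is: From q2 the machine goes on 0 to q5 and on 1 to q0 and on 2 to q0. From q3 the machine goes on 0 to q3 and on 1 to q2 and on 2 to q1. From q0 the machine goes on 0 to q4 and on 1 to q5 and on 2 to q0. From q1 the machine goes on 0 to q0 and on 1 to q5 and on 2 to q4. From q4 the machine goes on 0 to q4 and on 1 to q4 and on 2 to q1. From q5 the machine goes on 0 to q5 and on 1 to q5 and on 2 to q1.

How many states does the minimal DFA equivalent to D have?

3

Reachable states from the start: {q0,q1,q4,q5}. Unreachable: {q2,q3} — drop them.
P0 = {q0,q1} | {q4,q5}.
Split {q0,q1} by δ(·,0) → {q0} and {q1}.
The partition is now stable with 3 blocks: {q0} | {q4,q5} | {q1}.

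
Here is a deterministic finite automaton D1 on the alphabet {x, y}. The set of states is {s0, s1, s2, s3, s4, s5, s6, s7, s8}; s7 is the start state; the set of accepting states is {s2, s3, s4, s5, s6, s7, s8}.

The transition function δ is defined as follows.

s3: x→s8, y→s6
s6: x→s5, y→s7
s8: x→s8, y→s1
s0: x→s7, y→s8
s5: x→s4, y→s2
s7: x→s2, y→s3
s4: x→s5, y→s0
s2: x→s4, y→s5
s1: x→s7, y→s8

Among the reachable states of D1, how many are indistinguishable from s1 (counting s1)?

2

All states are reachable from the start state.
P0 = {s2,s3,s4,s5,s6,s7,s8} | {s0,s1}.
On input y, block {s2,s3,s4,s5,s6,s7,s8} splits into {s2,s3,s5,s6,s7} and {s4,s8}.
Refine {s2,s3,s5,s6,s7} on symbol x: members go to different blocks, giving {s2,s3,s5} and {s6,s7}.
On input y, block {s2,s3,s5} splits into {s2,s5} and {s3}.
On input x, block {s4,s8} splits into {s4} and {s8}.
On input y, block {s6,s7} splits into {s6} and {s7}.
Stable partition: {s2,s5} | {s0,s1} | {s4} | {s6} | {s3} | {s8} | {s7} — 7 equivalence classes.
The equivalence class containing s1 is {s0,s1}, of size 2.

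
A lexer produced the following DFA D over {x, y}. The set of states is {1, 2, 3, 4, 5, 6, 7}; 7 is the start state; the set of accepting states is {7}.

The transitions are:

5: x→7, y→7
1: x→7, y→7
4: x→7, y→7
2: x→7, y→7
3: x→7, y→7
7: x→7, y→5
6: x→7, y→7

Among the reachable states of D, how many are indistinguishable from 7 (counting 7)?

1

First remove the unreachable states {1,2,3,4,6}; 2 states remain.
Start with accepting vs non-accepting: {7} | {5}.
The partition is now stable with 2 blocks: {7} | {5}.
State 7 belongs to the block {7}, which has 1 states.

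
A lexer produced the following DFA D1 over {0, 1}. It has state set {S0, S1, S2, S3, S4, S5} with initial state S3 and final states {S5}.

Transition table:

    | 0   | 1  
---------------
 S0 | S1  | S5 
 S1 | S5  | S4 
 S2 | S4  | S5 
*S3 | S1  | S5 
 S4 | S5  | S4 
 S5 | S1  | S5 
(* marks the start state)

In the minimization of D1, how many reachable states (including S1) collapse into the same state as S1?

2

States {S0,S2} cannot be reached from the start state, so discard them.
P0 = {S5} | {S1,S3,S4}.
Split {S1,S3,S4} by δ(·,0) → {S1,S4} and {S3}.
Stable partition: {S5} | {S1,S4} | {S3} — 3 equivalence classes.
State S1 belongs to the block {S1,S4}, which has 2 states.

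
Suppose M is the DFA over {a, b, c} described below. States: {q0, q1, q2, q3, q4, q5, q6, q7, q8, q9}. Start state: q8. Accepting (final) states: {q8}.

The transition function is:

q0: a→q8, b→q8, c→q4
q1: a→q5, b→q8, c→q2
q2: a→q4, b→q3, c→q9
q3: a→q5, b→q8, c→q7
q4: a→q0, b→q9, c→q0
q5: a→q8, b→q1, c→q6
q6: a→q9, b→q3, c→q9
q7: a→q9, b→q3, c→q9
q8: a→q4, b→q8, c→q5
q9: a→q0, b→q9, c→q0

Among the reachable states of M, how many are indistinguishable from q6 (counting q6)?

3

Every state is reachable, so we keep all 10.
Initial partition by acceptance: {q8} | {q0,q1,q2,q3,q4,q5,q6,q7,q9}.
On input a, block {q0,q1,q2,q3,q4,q5,q6,q7,q9} splits into {q1,q2,q3,q4,q6,q7,q9} and {q0,q5}.
Split {q1,q2,q3,q4,q6,q7,q9} by δ(·,a) → {q1,q3,q4,q9} and {q2,q6,q7}.
On input b, block {q1,q3,q4,q9} splits into {q1,q3} and {q4,q9}.
On input b, block {q0,q5} splits into {q0} and {q5}.
No further refinement is possible. Final partition (6 blocks): {q8} | {q1,q3} | {q0} | {q2,q6,q7} | {q4,q9} | {q5}.
The equivalence class containing q6 is {q2,q6,q7}, of size 3.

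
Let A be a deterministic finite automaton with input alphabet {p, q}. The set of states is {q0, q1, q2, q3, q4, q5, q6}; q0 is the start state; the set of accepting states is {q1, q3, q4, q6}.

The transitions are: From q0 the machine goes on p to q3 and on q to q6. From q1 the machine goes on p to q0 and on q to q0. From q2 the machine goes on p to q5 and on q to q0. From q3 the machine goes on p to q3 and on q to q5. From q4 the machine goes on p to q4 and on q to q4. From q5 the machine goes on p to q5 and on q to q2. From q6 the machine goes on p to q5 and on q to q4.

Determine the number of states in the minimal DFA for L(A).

6

States {q1} cannot be reached from the start state, so discard them.
Initial partition by acceptance: {q3,q4,q6} | {q0,q2,q5}.
Refine {q3,q4,q6} on symbol p: members go to different blocks, giving {q3,q4} and {q6}.
On input q, block {q3,q4} splits into {q3} and {q4}.
Refine {q0,q2,q5} on symbol p: members go to different blocks, giving {q2,q5} and {q0}.
On input q, block {q2,q5} splits into {q2} and {q5}.
The partition is now stable with 6 blocks: {q3} | {q2} | {q6} | {q4} | {q0} | {q5}.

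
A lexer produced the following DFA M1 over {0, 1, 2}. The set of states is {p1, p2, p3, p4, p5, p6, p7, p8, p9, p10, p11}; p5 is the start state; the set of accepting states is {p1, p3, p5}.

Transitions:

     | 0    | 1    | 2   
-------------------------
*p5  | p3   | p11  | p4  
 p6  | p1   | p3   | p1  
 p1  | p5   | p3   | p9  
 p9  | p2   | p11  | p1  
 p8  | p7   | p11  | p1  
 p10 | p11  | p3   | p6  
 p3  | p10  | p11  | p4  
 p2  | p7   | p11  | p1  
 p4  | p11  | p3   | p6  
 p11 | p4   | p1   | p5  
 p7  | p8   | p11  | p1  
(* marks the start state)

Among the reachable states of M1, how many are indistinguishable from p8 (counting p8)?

4

Initial partition by acceptance: {p1,p3,p5} | {p2,p4,p6,p7,p8,p9,p10,p11}.
Split {p1,p3,p5} by δ(·,0) → {p1,p5} and {p3}.
Split {p1,p5} by δ(·,0) → {p1} and {p5}.
Refine {p2,p4,p6,p7,p8,p9,p10,p11} on symbol 0: members go to different blocks, giving {p2,p4,p7,p8,p9,p10,p11} and {p6}.
Refine {p2,p4,p7,p8,p9,p10,p11} on symbol 1: members go to different blocks, giving {p2,p7,p8,p9} and {p4,p10} and {p11}.
No further refinement is possible. Final partition (7 blocks): {p1} | {p2,p7,p8,p9} | {p3} | {p5} | {p6} | {p4,p10} | {p11}.
State p8 belongs to the block {p2,p7,p8,p9}, which has 4 states.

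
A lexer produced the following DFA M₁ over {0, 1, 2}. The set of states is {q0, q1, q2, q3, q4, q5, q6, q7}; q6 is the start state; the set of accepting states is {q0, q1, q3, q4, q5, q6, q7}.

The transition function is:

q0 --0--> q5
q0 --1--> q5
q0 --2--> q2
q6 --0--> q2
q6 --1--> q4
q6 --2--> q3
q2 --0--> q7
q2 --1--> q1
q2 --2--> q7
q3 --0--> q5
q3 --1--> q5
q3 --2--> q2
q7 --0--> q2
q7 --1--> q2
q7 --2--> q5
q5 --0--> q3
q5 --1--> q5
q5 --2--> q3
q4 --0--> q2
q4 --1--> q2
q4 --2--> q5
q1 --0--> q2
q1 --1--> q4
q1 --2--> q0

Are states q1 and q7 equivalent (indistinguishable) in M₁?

Every state is reachable, so we keep all 8.
P0 = {q0,q1,q3,q4,q5,q6,q7} | {q2}.
Split {q0,q1,q3,q4,q5,q6,q7} by δ(·,0) → {q1,q4,q6,q7} and {q0,q3,q5}.
On input 1, block {q1,q4,q6,q7} splits into {q1,q6} and {q4,q7}.
Split {q0,q3,q5} by δ(·,2) → {q0,q3} and {q5}.
The partition is now stable with 5 blocks: {q1,q6} | {q2} | {q0,q3} | {q4,q7} | {q5}.
q1 and q7 end up in different blocks, so they are distinguishable. For instance, the string '1' is accepted from only q1.

No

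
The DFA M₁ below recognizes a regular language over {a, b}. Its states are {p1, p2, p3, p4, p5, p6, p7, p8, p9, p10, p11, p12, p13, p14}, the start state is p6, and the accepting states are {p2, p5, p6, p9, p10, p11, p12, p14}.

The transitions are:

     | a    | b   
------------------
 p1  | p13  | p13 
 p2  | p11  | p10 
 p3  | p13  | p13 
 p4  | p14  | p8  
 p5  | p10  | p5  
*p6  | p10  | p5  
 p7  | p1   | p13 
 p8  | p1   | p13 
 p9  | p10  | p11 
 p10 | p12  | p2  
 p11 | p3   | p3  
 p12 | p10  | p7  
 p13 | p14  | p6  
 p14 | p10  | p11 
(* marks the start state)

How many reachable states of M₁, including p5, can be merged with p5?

First remove the unreachable states {p4,p8,p9}; 11 states remain.
Start with accepting vs non-accepting: {p2,p5,p6,p10,p11,p12,p14} | {p1,p3,p7,p13}.
Split {p2,p5,p6,p10,p11,p12,p14} by δ(·,a) → {p2,p5,p6,p10,p12,p14} and {p11}.
On input a, block {p2,p5,p6,p10,p12,p14} splits into {p5,p6,p10,p12,p14} and {p2}.
On input b, block {p5,p6,p10,p12,p14} splits into {p5,p6} and {p10} and {p12} and {p14}.
Refine {p1,p3,p7,p13} on symbol a: members go to different blocks, giving {p1,p3,p7} and {p13}.
Refine {p1,p3,p7} on symbol a: members go to different blocks, giving {p1,p3} and {p7}.
No further refinement is possible. Final partition (9 blocks): {p5,p6} | {p1,p3} | {p11} | {p2} | {p10} | {p12} | {p14} | {p13} | {p7}.
State p5 belongs to the block {p5,p6}, which has 2 states.

2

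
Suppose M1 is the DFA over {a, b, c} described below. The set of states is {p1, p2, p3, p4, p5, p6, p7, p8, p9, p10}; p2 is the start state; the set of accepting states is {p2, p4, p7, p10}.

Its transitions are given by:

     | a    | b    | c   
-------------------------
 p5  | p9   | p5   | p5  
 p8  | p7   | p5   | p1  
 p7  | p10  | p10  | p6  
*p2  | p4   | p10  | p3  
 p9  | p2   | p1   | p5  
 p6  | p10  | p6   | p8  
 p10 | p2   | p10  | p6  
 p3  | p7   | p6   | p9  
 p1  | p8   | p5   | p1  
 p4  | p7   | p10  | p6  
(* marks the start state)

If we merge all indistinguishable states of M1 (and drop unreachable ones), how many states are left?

4

Every state is reachable, so we keep all 10.
Initial partition by acceptance: {p2,p4,p7,p10} | {p1,p3,p5,p6,p8,p9}.
On input a, block {p1,p3,p5,p6,p8,p9} splits into {p3,p6,p8,p9} and {p1,p5}.
On input b, block {p3,p6,p8,p9} splits into {p3,p6} and {p8,p9}.
Stable partition: {p2,p4,p7,p10} | {p3,p6} | {p1,p5} | {p8,p9} — 4 equivalence classes.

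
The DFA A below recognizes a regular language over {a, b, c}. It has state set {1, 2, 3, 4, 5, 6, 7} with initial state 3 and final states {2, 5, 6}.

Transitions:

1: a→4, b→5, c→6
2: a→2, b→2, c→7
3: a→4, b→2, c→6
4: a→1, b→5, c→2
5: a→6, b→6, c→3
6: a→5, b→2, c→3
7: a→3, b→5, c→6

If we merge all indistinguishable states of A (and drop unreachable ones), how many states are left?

All states are reachable from the start state.
Initial partition by acceptance: {2,5,6} | {1,3,4,7}.
No further refinement is possible. Final partition (2 blocks): {2,5,6} | {1,3,4,7}.

2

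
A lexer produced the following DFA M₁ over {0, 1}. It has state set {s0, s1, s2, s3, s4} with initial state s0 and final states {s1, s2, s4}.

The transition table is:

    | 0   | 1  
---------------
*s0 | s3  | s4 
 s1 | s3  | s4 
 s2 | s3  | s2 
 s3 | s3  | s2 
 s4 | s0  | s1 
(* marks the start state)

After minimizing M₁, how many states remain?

P0 = {s1,s2,s4} | {s0,s3}.
The partition is now stable with 2 blocks: {s1,s2,s4} | {s0,s3}.

2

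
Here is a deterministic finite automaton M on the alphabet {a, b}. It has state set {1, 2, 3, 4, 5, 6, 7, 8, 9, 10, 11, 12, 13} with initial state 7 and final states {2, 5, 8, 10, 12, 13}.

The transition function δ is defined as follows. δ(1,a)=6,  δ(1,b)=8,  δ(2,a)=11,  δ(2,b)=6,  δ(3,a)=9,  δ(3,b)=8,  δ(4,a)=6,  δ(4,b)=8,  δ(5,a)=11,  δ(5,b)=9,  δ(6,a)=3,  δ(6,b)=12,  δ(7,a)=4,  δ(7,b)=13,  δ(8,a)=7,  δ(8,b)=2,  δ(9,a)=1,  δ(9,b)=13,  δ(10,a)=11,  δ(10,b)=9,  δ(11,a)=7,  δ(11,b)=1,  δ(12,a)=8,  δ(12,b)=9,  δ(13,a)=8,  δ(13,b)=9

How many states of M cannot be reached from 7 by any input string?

2

Starting at 7 and following transitions, the reachable set is {1, 2, 3, 4, 6, 7, 8, 9, 11, 12, 13}. That leaves 5, 10 unreachable — 2 in total.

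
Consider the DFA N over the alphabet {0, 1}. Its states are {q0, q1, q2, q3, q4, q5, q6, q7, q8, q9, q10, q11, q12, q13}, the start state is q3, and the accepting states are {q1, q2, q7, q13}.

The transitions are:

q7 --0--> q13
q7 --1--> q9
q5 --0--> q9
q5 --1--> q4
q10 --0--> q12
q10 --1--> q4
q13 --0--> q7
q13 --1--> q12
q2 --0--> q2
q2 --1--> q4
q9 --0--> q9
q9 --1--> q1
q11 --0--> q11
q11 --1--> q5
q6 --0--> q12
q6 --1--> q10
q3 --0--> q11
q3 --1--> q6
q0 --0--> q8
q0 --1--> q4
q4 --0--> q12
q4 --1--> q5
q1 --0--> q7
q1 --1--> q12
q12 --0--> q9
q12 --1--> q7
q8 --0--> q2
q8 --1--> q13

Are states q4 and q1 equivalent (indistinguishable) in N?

No

Reachable states from the start: {q1,q3,q4,q5,q6,q7,q9,q10,q11,q12,q13}. Unreachable: {q0,q2,q8} — drop them.
Start with accepting vs non-accepting: {q1,q7,q13} | {q3,q4,q5,q6,q9,q10,q11,q12}.
On input 1, block {q3,q4,q5,q6,q9,q10,q11,q12} splits into {q3,q4,q5,q6,q10,q11} and {q9,q12}.
On input 0, block {q3,q4,q5,q6,q10,q11} splits into {q4,q5,q6,q10} and {q3,q11}.
No further refinement is possible. Final partition (4 blocks): {q1,q7,q13} | {q4,q5,q6,q10} | {q9,q12} | {q3,q11}.
q4 and q1 end up in different blocks, so they are distinguishable. For instance, the string 'ε' is accepted from only q1.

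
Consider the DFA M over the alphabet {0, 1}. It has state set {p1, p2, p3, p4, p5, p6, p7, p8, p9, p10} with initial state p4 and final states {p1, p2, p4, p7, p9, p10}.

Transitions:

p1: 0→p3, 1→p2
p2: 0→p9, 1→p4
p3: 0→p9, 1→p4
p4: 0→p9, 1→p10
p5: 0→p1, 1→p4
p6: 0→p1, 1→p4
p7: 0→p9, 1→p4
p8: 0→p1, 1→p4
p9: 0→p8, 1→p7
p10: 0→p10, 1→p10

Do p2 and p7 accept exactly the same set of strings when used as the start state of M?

States {p5,p6} cannot be reached from the start state, so discard them.
P0 = {p1,p2,p4,p7,p9,p10} | {p3,p8}.
Refine {p1,p2,p4,p7,p9,p10} on symbol 0: members go to different blocks, giving {p2,p4,p7,p10} and {p1,p9}.
Refine {p2,p4,p7,p10} on symbol 0: members go to different blocks, giving {p2,p4,p7} and {p10}.
Split {p2,p4,p7} by δ(·,1) → {p2,p7} and {p4}.
The partition is now stable with 5 blocks: {p2,p7} | {p3,p8} | {p1,p9} | {p10} | {p4}.
p2 and p7 lie in the same block of the stable partition, so they are equivalent — no string distinguishes them.

Yes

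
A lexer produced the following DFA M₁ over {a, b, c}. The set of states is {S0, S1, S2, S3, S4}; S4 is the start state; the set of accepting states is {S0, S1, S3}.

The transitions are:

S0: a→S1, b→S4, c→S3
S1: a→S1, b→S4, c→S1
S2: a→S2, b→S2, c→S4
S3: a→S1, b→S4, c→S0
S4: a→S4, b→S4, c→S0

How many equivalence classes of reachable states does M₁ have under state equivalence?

States {S2} cannot be reached from the start state, so discard them.
Start with accepting vs non-accepting: {S0,S1,S3} | {S4}.
The partition is now stable with 2 blocks: {S0,S1,S3} | {S4}.

2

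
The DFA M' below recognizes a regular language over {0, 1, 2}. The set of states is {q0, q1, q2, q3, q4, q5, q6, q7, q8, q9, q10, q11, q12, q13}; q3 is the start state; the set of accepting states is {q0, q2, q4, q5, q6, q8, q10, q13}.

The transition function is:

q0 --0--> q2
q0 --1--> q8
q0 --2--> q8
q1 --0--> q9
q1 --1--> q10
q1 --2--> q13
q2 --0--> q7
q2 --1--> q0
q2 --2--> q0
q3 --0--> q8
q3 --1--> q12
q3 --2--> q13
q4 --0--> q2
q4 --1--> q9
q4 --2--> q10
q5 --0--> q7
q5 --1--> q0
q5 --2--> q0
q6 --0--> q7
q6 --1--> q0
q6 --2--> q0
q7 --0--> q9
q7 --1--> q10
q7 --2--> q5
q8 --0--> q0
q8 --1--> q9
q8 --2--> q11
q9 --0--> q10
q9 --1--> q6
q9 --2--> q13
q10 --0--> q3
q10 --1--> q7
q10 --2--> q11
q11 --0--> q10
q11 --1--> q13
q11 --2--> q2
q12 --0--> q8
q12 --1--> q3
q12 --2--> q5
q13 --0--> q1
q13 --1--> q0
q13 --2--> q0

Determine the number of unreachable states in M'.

1

BFS from q3 reaches {q0, q1, q2, q3, q5, q6, q7, q8, q9, q10, q11, q12, q13}; the 1 state(s) q4 are never visited.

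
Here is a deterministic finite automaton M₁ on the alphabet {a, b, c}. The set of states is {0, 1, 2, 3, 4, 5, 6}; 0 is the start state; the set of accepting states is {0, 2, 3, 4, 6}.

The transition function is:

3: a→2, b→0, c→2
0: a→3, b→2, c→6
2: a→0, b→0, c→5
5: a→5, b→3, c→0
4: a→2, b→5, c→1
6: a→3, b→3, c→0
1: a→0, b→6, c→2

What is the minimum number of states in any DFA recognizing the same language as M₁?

5

Reachable states from the start: {0,2,3,5,6}. Unreachable: {1,4} — drop them.
P0 = {0,2,3,6} | {5}.
Refine {0,2,3,6} on symbol c: members go to different blocks, giving {0,3,6} and {2}.
On input a, block {0,3,6} splits into {0,6} and {3}.
Split {0,6} by δ(·,b) → {0} and {6}.
The partition is now stable with 5 blocks: {0} | {5} | {2} | {3} | {6}.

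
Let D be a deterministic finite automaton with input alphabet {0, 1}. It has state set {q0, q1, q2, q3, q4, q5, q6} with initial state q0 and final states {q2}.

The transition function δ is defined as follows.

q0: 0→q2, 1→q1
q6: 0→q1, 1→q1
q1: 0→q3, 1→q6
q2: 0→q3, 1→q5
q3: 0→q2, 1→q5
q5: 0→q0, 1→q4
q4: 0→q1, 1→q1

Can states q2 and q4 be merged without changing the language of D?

P0 = {q2} | {q0,q1,q3,q4,q5,q6}.
On input 0, block {q0,q1,q3,q4,q5,q6} splits into {q1,q4,q5,q6} and {q0,q3}.
Split {q1,q4,q5,q6} by δ(·,0) → {q1,q5} and {q4,q6}.
No further refinement is possible. Final partition (4 blocks): {q2} | {q1,q5} | {q0,q3} | {q4,q6}.
q2 and q4 end up in different blocks, so they are distinguishable. For instance, the string 'ε' is accepted from only q2.

No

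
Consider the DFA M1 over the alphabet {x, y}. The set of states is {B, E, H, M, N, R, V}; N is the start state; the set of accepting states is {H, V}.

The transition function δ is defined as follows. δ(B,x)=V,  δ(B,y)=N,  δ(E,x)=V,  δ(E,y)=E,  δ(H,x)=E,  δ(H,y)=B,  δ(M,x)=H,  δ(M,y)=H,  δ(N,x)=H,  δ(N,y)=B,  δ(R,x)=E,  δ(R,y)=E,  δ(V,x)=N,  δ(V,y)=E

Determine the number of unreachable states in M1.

No path from N leads to M, R; the other 5 states are all reachable.

2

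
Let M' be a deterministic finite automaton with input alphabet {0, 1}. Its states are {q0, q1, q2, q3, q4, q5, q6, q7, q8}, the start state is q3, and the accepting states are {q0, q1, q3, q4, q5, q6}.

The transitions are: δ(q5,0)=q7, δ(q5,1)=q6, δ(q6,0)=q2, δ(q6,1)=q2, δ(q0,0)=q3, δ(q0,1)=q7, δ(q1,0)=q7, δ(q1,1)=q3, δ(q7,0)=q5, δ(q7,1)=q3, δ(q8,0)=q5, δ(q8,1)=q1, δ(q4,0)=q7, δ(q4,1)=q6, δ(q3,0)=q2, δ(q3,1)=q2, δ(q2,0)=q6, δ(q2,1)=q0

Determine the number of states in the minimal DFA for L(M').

Reachable states from the start: {q0,q2,q3,q5,q6,q7}. Unreachable: {q1,q4,q8} — drop them.
Start with accepting vs non-accepting: {q0,q3,q5,q6} | {q2,q7}.
Split {q0,q3,q5,q6} by δ(·,0) → {q3,q5,q6} and {q0}.
Refine {q3,q5,q6} on symbol 1: members go to different blocks, giving {q3,q6} and {q5}.
Split {q2,q7} by δ(·,0) → {q2} and {q7}.
The partition is now stable with 5 blocks: {q3,q6} | {q2} | {q0} | {q5} | {q7}.

5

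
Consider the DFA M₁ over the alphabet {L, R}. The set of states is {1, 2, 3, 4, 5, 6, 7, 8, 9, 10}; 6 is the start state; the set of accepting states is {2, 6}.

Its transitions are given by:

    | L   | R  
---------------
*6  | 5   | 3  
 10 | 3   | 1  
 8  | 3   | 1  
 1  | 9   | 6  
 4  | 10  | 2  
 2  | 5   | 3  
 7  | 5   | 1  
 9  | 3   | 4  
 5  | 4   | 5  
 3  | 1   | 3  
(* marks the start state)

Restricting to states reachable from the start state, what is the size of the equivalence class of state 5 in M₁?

Reachable states from the start: {1,2,3,4,5,6,9,10}. Unreachable: {7,8} — drop them.
Start with accepting vs non-accepting: {2,6} | {1,3,4,5,9,10}.
Split {1,3,4,5,9,10} by δ(·,R) → {3,5,9,10} and {1,4}.
On input L, block {3,5,9,10} splits into {3,5} and {9,10}.
The partition is now stable with 4 blocks: {2,6} | {3,5} | {1,4} | {9,10}.
The equivalence class containing 5 is {3,5}, of size 2.

2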